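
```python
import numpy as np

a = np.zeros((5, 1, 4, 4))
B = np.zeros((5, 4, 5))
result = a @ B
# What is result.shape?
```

(5, 5, 4, 5)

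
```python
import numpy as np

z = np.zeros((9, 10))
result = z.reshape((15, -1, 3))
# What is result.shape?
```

(15, 2, 3)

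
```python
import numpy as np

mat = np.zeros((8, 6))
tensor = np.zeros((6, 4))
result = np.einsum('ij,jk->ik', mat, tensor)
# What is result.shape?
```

(8, 4)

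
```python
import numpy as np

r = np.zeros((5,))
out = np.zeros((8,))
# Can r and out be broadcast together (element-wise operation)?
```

No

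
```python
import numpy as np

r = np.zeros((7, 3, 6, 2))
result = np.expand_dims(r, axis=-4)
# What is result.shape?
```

(7, 1, 3, 6, 2)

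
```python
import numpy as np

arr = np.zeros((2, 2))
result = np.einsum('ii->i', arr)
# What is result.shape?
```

(2,)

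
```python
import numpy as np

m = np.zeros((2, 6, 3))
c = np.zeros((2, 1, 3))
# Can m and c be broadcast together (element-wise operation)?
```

Yes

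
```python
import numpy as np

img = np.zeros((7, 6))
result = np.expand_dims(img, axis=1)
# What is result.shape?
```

(7, 1, 6)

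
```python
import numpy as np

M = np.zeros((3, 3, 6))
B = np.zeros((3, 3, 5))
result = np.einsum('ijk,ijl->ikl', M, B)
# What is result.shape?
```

(3, 6, 5)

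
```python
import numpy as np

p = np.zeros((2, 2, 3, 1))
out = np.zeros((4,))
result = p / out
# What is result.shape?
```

(2, 2, 3, 4)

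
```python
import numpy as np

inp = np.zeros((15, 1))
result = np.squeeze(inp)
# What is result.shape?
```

(15,)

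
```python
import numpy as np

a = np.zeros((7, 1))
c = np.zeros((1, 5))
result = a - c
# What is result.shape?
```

(7, 5)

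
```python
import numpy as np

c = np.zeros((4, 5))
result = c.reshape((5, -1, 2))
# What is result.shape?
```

(5, 2, 2)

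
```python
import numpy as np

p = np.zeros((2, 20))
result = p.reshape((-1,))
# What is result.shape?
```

(40,)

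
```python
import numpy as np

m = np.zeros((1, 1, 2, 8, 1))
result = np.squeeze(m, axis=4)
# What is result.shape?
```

(1, 1, 2, 8)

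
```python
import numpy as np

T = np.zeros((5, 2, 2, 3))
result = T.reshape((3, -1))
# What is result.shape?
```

(3, 20)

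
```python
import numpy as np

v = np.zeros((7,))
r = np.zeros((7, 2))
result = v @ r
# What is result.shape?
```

(2,)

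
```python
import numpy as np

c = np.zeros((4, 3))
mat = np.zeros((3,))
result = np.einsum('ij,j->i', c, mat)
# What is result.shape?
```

(4,)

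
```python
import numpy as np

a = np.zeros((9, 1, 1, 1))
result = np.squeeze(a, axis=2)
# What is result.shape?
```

(9, 1, 1)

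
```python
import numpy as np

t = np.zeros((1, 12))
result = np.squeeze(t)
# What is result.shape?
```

(12,)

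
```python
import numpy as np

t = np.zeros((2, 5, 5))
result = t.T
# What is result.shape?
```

(5, 5, 2)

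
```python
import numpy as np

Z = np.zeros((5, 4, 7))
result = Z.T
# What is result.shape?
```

(7, 4, 5)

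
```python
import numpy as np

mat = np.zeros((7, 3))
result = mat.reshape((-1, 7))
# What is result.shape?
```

(3, 7)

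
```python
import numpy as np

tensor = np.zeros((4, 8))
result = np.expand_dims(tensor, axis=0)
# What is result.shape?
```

(1, 4, 8)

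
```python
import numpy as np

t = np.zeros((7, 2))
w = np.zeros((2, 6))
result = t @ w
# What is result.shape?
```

(7, 6)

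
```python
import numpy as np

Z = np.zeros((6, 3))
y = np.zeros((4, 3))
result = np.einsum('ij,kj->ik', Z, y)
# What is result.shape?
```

(6, 4)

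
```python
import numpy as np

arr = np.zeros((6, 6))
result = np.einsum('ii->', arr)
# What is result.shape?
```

()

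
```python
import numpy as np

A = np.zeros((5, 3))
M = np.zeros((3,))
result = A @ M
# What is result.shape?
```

(5,)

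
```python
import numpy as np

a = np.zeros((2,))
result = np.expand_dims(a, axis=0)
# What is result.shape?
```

(1, 2)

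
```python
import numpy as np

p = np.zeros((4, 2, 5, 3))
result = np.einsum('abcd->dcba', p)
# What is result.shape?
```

(3, 5, 2, 4)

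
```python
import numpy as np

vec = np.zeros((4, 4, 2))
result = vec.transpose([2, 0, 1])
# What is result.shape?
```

(2, 4, 4)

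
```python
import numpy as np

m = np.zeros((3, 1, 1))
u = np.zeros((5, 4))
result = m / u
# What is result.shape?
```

(3, 5, 4)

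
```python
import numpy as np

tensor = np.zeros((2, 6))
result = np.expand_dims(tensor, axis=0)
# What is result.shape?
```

(1, 2, 6)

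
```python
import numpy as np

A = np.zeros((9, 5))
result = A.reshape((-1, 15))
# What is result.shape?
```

(3, 15)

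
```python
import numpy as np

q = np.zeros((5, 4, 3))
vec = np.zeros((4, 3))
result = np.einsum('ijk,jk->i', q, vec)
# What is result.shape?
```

(5,)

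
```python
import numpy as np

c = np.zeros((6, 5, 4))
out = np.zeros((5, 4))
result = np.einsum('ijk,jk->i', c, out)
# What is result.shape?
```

(6,)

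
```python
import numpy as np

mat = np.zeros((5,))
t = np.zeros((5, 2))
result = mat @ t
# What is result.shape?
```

(2,)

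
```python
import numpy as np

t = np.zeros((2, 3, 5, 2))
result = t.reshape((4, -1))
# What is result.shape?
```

(4, 15)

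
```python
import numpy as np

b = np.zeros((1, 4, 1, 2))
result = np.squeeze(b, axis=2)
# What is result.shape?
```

(1, 4, 2)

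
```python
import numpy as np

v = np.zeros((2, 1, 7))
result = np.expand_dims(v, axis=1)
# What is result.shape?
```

(2, 1, 1, 7)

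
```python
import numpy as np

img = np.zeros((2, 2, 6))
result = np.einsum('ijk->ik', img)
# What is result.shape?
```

(2, 6)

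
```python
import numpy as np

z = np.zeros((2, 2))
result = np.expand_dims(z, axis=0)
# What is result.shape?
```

(1, 2, 2)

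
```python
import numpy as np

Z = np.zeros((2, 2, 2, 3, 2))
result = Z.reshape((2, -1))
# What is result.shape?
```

(2, 24)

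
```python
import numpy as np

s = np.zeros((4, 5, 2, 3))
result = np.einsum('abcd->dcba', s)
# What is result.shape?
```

(3, 2, 5, 4)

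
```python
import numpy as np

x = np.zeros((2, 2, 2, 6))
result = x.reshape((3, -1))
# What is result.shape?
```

(3, 16)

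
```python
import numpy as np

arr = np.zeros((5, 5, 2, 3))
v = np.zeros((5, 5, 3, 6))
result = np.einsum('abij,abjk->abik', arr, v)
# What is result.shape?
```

(5, 5, 2, 6)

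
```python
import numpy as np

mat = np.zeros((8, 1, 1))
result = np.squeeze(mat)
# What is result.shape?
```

(8,)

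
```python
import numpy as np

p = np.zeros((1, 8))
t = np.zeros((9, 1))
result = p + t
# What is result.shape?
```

(9, 8)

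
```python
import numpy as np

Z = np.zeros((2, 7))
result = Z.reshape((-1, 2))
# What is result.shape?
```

(7, 2)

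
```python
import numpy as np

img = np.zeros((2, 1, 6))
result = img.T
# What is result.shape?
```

(6, 1, 2)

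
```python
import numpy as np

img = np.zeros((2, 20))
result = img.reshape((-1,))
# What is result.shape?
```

(40,)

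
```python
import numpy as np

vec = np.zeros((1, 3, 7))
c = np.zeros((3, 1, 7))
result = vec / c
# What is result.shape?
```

(3, 3, 7)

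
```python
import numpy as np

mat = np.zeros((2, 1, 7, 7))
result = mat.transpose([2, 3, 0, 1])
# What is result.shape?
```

(7, 7, 2, 1)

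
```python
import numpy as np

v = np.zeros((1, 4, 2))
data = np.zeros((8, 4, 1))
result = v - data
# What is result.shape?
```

(8, 4, 2)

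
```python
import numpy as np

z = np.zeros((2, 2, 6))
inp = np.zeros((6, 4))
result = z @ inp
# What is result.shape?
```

(2, 2, 4)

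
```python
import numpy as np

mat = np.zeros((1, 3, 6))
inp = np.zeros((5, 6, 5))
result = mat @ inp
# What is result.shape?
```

(5, 3, 5)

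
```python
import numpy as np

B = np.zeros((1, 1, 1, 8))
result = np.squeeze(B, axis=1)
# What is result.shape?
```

(1, 1, 8)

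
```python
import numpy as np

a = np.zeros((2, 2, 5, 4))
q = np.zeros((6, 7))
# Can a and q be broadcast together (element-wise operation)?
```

No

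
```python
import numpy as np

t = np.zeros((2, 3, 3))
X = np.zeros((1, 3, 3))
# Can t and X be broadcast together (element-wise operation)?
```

Yes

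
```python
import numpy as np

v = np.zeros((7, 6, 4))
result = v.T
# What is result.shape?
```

(4, 6, 7)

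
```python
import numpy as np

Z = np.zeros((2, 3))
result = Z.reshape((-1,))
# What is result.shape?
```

(6,)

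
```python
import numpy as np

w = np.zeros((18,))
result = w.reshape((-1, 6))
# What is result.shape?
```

(3, 6)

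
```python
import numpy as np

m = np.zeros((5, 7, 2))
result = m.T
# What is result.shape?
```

(2, 7, 5)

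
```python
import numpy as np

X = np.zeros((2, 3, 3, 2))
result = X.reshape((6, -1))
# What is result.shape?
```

(6, 6)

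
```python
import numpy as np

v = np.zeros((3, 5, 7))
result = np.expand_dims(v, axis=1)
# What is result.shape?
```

(3, 1, 5, 7)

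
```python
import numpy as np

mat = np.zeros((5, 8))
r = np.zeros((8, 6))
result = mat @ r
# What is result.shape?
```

(5, 6)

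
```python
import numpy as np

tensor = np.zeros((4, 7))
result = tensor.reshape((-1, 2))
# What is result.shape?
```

(14, 2)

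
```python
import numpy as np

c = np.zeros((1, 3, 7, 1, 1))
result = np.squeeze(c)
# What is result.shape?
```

(3, 7)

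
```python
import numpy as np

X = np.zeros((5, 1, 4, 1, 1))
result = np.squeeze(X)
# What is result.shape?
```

(5, 4)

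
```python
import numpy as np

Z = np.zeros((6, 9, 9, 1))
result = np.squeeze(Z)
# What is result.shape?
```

(6, 9, 9)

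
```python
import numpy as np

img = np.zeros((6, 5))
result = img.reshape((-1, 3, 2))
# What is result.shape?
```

(5, 3, 2)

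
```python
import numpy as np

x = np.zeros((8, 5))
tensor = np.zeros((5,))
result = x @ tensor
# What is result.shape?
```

(8,)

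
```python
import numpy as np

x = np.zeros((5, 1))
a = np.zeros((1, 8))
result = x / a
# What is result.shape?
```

(5, 8)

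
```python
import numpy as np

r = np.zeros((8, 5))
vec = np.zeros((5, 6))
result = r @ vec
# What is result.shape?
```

(8, 6)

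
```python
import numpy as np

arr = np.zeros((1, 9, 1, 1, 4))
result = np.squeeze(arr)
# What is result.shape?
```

(9, 4)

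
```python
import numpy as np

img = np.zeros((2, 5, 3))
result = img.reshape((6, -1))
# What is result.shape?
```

(6, 5)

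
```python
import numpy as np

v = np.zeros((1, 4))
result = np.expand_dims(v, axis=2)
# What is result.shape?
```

(1, 4, 1)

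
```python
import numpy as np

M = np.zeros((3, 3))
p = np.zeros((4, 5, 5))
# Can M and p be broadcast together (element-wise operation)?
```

No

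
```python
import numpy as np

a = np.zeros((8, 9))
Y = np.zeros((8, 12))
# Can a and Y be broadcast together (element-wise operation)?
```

No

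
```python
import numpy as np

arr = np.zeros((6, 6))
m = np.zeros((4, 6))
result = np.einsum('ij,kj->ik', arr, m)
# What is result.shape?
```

(6, 4)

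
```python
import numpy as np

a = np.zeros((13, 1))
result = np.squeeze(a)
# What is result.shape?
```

(13,)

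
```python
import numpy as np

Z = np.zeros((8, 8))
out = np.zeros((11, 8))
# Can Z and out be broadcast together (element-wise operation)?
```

No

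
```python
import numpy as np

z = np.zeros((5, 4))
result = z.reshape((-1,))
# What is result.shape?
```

(20,)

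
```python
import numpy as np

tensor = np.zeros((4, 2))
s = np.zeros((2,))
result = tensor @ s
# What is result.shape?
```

(4,)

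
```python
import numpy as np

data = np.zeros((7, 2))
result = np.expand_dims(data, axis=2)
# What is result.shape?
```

(7, 2, 1)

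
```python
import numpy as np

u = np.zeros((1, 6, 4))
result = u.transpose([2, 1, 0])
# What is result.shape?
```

(4, 6, 1)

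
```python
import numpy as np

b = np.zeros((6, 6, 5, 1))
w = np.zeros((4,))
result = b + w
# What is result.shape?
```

(6, 6, 5, 4)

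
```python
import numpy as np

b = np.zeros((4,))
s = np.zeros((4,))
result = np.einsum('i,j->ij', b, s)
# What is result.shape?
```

(4, 4)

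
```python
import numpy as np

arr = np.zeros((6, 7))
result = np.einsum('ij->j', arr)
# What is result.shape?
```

(7,)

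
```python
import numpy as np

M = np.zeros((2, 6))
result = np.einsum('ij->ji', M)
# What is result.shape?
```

(6, 2)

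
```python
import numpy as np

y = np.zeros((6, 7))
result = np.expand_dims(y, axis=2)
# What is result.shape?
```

(6, 7, 1)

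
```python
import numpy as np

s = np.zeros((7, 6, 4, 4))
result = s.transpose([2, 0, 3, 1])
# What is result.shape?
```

(4, 7, 4, 6)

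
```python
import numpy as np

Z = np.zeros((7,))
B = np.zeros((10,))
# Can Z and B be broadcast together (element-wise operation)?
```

No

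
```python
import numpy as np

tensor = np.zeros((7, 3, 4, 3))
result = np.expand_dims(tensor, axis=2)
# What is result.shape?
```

(7, 3, 1, 4, 3)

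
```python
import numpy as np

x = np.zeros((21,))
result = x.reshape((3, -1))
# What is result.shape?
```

(3, 7)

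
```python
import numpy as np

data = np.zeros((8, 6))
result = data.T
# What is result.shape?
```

(6, 8)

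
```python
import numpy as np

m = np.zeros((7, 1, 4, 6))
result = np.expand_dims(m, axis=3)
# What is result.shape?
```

(7, 1, 4, 1, 6)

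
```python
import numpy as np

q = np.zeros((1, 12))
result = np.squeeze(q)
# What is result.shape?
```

(12,)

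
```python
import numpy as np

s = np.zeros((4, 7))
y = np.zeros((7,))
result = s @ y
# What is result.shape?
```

(4,)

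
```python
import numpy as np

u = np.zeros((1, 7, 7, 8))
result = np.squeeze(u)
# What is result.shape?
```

(7, 7, 8)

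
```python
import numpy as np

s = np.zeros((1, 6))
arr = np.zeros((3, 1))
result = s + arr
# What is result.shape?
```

(3, 6)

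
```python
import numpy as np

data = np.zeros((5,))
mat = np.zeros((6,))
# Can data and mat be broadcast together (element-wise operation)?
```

No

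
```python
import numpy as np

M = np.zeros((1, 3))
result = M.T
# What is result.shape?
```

(3, 1)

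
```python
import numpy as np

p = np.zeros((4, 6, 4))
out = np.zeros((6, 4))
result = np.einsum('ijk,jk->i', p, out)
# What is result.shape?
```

(4,)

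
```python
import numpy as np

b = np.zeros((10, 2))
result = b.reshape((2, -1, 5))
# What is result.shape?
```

(2, 2, 5)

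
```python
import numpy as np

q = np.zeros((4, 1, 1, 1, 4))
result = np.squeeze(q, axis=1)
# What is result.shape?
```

(4, 1, 1, 4)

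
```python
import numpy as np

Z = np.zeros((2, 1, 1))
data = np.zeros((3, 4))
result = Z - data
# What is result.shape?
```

(2, 3, 4)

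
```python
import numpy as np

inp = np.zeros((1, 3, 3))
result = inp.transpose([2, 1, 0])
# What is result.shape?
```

(3, 3, 1)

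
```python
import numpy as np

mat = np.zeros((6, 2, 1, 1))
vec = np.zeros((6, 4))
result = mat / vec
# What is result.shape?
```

(6, 2, 6, 4)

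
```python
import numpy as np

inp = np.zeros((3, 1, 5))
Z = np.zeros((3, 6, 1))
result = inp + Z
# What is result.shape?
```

(3, 6, 5)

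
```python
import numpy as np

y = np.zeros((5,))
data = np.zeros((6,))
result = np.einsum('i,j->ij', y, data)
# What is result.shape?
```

(5, 6)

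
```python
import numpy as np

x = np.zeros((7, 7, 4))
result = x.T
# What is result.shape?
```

(4, 7, 7)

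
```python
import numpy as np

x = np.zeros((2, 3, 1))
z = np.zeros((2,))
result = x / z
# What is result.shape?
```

(2, 3, 2)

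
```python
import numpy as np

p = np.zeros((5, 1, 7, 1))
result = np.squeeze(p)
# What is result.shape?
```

(5, 7)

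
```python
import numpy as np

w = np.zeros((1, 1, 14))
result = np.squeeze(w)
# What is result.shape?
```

(14,)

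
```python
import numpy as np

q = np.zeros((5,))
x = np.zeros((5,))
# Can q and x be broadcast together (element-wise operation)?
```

Yes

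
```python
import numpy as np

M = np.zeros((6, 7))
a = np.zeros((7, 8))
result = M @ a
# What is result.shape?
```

(6, 8)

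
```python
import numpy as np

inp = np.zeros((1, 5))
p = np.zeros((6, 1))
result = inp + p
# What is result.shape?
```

(6, 5)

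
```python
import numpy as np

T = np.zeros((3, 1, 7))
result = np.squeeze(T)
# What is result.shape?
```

(3, 7)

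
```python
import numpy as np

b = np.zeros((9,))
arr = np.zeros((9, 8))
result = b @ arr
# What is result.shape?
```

(8,)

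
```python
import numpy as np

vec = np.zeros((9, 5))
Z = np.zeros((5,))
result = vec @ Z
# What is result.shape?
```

(9,)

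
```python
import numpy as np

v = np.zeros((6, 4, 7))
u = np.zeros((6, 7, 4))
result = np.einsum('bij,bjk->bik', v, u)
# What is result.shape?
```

(6, 4, 4)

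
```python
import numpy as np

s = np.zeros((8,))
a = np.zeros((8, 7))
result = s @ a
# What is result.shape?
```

(7,)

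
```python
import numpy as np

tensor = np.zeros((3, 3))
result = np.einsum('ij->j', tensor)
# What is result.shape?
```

(3,)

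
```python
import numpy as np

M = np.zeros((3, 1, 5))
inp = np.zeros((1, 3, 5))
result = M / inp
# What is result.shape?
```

(3, 3, 5)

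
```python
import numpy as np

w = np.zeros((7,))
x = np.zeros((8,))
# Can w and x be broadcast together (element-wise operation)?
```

No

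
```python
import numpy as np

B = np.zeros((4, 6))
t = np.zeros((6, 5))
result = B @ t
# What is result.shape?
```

(4, 5)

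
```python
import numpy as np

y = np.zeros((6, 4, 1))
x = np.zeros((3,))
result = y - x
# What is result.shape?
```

(6, 4, 3)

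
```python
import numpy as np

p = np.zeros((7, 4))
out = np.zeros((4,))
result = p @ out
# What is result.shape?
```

(7,)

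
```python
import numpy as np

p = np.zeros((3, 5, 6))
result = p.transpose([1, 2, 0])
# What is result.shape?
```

(5, 6, 3)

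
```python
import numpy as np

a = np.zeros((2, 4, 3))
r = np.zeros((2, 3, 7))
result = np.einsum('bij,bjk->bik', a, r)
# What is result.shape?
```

(2, 4, 7)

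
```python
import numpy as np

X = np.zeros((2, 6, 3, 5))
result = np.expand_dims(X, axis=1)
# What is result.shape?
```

(2, 1, 6, 3, 5)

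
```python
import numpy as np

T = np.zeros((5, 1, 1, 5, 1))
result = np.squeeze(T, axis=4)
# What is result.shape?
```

(5, 1, 1, 5)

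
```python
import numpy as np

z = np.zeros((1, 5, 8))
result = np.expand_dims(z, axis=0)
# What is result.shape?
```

(1, 1, 5, 8)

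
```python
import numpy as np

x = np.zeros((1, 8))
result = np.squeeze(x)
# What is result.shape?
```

(8,)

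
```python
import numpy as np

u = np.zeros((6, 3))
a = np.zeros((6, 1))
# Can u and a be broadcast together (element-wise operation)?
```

Yes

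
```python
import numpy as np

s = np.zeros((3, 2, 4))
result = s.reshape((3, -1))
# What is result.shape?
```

(3, 8)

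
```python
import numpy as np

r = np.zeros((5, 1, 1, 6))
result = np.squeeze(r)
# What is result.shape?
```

(5, 6)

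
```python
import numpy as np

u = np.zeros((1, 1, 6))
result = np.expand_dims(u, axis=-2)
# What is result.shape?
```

(1, 1, 1, 6)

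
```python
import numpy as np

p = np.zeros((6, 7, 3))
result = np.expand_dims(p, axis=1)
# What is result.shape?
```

(6, 1, 7, 3)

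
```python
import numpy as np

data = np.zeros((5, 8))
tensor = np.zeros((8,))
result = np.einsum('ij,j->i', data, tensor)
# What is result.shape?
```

(5,)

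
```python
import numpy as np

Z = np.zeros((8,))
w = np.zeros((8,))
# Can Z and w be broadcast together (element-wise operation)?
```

Yes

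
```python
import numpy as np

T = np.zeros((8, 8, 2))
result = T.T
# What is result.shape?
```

(2, 8, 8)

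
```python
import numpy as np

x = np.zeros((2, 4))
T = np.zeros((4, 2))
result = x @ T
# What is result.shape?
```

(2, 2)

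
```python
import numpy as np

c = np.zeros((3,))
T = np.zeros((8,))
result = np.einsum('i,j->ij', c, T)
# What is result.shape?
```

(3, 8)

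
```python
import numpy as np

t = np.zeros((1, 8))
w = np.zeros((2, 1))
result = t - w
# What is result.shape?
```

(2, 8)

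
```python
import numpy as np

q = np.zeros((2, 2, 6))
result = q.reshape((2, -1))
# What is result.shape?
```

(2, 12)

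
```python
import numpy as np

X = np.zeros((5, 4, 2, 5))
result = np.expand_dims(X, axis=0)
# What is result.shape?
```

(1, 5, 4, 2, 5)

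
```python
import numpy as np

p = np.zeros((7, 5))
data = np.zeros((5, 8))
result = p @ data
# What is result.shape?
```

(7, 8)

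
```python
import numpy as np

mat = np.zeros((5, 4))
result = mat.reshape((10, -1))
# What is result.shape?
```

(10, 2)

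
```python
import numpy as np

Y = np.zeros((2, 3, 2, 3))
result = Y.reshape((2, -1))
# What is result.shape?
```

(2, 18)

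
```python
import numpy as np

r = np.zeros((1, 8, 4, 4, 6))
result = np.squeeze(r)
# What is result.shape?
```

(8, 4, 4, 6)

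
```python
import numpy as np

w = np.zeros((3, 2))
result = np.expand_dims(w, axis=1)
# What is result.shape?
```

(3, 1, 2)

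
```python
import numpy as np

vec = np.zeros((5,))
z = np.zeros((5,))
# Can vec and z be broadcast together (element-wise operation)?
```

Yes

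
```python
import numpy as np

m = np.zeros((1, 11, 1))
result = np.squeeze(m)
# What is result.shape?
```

(11,)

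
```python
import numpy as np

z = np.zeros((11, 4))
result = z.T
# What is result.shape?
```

(4, 11)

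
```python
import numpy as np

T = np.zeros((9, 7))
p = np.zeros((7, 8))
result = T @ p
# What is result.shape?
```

(9, 8)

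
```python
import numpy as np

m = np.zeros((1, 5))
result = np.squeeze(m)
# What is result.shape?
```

(5,)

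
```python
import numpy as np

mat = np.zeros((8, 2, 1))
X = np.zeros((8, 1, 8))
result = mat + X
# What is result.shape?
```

(8, 2, 8)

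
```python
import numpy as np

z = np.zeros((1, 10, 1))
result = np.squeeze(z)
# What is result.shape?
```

(10,)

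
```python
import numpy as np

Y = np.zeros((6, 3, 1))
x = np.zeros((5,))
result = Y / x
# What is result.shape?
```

(6, 3, 5)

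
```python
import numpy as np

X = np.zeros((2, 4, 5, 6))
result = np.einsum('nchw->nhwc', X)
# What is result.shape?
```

(2, 5, 6, 4)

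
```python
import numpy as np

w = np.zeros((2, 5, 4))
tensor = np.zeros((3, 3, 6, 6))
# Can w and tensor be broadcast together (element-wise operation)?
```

No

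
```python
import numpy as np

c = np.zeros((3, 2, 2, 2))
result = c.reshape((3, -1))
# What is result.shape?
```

(3, 8)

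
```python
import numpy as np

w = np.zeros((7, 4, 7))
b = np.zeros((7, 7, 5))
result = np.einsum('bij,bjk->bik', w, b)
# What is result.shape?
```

(7, 4, 5)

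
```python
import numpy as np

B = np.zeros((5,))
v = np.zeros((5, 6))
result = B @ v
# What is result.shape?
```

(6,)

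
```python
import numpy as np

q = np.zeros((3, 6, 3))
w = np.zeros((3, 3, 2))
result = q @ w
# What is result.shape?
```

(3, 6, 2)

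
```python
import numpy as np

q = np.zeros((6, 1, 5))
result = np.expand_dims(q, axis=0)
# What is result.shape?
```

(1, 6, 1, 5)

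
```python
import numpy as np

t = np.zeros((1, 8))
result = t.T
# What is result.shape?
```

(8, 1)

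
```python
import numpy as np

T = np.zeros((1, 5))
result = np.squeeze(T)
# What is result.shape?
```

(5,)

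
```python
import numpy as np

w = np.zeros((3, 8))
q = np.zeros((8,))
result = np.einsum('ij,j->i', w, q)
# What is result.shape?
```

(3,)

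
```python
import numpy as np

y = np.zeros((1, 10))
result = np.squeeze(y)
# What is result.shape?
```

(10,)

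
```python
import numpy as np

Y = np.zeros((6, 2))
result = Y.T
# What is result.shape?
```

(2, 6)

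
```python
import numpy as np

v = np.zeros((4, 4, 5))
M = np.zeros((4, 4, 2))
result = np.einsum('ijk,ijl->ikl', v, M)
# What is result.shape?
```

(4, 5, 2)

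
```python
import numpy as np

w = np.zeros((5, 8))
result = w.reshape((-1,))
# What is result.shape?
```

(40,)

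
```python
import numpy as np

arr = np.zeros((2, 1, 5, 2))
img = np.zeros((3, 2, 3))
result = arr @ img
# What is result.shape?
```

(2, 3, 5, 3)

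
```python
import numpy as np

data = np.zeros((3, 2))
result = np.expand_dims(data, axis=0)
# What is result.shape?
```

(1, 3, 2)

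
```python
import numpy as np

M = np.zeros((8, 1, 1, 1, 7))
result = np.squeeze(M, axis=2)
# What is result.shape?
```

(8, 1, 1, 7)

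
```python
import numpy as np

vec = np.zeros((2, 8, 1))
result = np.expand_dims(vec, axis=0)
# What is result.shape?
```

(1, 2, 8, 1)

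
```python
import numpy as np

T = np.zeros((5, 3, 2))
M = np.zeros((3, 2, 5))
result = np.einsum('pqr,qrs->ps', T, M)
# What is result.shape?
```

(5, 5)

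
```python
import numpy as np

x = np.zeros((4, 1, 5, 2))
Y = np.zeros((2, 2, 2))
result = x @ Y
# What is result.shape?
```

(4, 2, 5, 2)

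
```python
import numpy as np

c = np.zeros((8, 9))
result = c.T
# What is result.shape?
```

(9, 8)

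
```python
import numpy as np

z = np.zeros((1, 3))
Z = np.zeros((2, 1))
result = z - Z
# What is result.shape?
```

(2, 3)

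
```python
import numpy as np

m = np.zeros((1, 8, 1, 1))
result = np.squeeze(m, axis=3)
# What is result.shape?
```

(1, 8, 1)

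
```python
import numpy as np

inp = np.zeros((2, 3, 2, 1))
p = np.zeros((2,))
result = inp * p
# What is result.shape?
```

(2, 3, 2, 2)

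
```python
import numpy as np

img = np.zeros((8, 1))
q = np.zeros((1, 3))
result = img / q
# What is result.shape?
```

(8, 3)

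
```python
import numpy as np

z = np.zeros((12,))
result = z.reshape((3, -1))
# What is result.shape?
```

(3, 4)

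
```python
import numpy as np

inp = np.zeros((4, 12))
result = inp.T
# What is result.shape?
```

(12, 4)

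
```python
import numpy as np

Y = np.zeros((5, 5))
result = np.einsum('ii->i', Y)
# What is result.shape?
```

(5,)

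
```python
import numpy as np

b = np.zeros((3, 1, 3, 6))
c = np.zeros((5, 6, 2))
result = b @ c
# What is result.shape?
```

(3, 5, 3, 2)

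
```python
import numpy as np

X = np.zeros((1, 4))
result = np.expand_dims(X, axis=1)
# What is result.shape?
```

(1, 1, 4)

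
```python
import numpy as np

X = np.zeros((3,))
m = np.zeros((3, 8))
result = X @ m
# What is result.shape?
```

(8,)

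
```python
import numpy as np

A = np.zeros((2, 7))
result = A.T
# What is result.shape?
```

(7, 2)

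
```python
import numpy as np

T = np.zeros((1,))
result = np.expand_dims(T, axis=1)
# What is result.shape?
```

(1, 1)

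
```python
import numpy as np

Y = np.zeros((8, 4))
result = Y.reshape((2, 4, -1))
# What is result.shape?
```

(2, 4, 4)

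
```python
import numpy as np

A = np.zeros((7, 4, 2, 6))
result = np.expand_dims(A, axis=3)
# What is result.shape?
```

(7, 4, 2, 1, 6)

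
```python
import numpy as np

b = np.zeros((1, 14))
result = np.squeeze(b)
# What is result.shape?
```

(14,)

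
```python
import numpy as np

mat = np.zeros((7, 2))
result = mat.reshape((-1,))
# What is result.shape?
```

(14,)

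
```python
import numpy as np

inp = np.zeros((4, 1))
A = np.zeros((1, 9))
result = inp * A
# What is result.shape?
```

(4, 9)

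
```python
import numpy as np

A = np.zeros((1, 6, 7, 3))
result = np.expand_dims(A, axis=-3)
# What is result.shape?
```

(1, 6, 1, 7, 3)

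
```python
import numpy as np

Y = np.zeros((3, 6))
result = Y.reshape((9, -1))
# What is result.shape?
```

(9, 2)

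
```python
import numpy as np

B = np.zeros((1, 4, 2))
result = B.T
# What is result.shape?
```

(2, 4, 1)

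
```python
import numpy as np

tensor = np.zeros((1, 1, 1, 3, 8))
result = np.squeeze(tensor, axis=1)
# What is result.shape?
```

(1, 1, 3, 8)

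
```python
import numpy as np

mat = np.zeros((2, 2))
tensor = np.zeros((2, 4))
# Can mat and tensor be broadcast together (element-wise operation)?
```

No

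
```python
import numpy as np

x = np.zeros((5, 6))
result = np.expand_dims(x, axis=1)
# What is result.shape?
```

(5, 1, 6)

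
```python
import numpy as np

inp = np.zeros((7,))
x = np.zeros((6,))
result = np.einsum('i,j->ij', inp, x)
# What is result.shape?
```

(7, 6)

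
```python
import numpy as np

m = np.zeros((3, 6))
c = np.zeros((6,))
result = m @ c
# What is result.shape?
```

(3,)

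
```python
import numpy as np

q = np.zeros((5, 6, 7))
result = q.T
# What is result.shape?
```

(7, 6, 5)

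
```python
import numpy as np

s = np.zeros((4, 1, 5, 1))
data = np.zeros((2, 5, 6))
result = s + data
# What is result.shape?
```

(4, 2, 5, 6)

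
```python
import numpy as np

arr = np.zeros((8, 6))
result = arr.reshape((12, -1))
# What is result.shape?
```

(12, 4)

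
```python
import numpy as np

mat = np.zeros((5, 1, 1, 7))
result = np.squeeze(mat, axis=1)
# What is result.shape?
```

(5, 1, 7)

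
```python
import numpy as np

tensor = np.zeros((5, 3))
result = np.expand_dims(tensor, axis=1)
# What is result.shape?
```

(5, 1, 3)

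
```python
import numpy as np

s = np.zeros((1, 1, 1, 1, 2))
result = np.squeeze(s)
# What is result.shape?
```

(2,)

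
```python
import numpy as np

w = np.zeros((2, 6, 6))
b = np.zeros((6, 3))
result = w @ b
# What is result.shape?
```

(2, 6, 3)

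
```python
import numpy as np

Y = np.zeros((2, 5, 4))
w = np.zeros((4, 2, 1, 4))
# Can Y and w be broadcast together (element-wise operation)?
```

Yes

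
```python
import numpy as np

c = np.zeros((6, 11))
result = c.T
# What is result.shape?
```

(11, 6)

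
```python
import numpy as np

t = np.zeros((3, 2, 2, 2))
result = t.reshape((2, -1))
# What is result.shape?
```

(2, 12)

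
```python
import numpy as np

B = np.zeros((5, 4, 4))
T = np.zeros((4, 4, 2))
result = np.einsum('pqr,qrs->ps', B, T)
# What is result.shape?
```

(5, 2)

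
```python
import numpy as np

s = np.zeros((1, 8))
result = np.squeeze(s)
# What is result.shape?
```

(8,)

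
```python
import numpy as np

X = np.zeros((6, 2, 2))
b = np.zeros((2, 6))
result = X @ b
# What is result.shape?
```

(6, 2, 6)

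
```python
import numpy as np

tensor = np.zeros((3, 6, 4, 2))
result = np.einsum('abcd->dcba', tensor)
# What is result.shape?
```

(2, 4, 6, 3)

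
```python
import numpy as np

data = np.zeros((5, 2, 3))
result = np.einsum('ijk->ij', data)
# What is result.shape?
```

(5, 2)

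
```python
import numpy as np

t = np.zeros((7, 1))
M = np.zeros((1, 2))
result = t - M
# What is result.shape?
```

(7, 2)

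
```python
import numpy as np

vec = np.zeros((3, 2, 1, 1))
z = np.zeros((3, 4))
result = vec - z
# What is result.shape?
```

(3, 2, 3, 4)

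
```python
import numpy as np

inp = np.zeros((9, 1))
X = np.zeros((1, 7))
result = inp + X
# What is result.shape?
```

(9, 7)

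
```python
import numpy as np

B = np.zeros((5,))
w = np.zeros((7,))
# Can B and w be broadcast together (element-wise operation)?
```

No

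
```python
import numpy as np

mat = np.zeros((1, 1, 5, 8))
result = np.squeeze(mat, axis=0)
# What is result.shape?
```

(1, 5, 8)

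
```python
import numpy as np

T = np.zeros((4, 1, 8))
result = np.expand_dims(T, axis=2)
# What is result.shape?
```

(4, 1, 1, 8)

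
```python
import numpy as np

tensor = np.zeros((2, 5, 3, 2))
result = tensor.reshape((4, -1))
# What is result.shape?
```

(4, 15)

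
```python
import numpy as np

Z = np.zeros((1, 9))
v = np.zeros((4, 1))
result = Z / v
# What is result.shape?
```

(4, 9)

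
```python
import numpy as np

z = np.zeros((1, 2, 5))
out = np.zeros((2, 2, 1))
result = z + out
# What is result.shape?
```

(2, 2, 5)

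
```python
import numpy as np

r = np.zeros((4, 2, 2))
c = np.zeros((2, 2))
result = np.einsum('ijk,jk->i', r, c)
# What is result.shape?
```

(4,)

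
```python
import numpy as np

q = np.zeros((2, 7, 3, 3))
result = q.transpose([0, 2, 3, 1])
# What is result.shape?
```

(2, 3, 3, 7)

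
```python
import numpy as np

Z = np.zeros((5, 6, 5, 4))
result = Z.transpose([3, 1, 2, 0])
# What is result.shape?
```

(4, 6, 5, 5)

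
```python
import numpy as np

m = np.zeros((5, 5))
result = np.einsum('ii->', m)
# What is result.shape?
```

()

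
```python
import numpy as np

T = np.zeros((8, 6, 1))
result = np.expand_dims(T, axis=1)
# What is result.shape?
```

(8, 1, 6, 1)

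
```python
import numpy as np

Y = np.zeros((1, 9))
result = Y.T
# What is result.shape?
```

(9, 1)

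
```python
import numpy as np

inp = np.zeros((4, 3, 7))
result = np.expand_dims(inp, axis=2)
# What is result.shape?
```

(4, 3, 1, 7)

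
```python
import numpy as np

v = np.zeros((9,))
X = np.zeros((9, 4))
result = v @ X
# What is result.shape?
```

(4,)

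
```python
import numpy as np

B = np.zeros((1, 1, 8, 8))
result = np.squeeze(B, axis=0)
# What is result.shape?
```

(1, 8, 8)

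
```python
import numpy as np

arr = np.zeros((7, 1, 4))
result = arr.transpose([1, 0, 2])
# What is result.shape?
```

(1, 7, 4)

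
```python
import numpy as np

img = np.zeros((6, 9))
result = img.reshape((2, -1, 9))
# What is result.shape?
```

(2, 3, 9)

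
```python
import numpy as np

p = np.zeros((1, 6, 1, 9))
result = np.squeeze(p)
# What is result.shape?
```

(6, 9)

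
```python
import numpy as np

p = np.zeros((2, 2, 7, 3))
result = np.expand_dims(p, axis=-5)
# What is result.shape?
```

(1, 2, 2, 7, 3)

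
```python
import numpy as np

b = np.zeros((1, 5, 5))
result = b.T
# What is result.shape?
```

(5, 5, 1)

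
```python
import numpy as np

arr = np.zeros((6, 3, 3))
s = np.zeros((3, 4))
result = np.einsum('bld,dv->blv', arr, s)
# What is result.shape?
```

(6, 3, 4)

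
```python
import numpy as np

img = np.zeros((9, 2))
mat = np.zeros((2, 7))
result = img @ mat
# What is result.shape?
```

(9, 7)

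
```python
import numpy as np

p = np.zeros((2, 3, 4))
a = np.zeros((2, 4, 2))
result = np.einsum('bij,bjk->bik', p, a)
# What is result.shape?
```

(2, 3, 2)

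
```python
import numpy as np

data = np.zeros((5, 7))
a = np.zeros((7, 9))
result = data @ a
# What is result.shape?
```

(5, 9)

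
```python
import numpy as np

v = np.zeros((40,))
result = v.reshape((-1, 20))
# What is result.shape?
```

(2, 20)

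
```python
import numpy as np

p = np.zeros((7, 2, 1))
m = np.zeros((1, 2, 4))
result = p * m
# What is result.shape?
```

(7, 2, 4)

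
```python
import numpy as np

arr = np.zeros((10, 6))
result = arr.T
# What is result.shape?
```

(6, 10)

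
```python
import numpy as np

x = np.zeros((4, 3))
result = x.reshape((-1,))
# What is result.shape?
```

(12,)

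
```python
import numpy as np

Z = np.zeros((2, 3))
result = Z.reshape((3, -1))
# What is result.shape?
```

(3, 2)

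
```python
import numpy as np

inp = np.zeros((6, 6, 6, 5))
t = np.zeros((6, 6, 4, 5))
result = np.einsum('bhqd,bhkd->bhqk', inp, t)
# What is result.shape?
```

(6, 6, 6, 4)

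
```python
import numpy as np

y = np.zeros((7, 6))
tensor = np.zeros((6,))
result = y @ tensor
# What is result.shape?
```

(7,)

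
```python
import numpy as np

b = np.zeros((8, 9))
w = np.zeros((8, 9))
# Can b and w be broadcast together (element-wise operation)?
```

Yes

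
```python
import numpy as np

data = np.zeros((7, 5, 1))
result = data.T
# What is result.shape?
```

(1, 5, 7)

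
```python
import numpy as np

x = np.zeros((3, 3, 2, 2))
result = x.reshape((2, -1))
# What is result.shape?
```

(2, 18)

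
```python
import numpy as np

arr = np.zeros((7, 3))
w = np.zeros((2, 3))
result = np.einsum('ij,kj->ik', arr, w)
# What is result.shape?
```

(7, 2)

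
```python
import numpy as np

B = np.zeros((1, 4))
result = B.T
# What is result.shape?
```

(4, 1)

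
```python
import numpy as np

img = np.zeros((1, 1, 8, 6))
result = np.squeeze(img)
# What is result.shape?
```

(8, 6)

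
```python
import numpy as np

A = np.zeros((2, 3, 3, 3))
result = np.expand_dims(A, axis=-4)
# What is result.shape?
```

(2, 1, 3, 3, 3)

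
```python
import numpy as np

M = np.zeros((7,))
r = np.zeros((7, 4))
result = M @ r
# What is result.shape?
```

(4,)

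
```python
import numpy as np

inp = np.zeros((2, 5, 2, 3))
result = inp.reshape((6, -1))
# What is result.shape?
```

(6, 10)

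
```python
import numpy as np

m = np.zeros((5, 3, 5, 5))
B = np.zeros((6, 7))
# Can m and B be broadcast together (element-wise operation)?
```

No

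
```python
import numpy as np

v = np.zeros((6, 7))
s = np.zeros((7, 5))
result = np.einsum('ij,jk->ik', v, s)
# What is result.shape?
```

(6, 5)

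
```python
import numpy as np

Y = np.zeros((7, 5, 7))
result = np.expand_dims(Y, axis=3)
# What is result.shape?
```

(7, 5, 7, 1)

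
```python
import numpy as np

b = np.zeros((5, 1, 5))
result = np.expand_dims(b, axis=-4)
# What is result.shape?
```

(1, 5, 1, 5)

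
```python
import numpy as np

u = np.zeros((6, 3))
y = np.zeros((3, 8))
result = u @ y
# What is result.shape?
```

(6, 8)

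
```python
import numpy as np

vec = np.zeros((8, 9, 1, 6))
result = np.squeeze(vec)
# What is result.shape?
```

(8, 9, 6)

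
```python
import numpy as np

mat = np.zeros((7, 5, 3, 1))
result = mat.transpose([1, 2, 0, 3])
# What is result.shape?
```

(5, 3, 7, 1)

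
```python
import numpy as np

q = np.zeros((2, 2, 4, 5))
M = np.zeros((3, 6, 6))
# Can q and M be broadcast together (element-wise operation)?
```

No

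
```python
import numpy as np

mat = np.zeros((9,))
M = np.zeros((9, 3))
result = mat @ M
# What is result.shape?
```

(3,)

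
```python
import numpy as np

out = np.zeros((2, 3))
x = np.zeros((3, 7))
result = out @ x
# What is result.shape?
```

(2, 7)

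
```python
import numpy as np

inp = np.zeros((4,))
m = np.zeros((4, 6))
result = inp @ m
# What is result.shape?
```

(6,)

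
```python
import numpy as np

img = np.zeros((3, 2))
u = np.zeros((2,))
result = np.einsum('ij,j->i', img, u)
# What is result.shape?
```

(3,)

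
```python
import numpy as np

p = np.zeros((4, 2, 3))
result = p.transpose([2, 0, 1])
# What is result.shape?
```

(3, 4, 2)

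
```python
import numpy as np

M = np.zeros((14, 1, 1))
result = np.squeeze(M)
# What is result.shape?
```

(14,)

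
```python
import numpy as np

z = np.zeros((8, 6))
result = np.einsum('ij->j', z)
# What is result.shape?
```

(6,)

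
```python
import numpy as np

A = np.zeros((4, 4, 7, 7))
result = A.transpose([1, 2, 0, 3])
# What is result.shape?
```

(4, 7, 4, 7)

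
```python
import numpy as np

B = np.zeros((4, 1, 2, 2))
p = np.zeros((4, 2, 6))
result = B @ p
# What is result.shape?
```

(4, 4, 2, 6)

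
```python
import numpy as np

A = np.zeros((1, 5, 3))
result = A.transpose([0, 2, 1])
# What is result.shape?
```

(1, 3, 5)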